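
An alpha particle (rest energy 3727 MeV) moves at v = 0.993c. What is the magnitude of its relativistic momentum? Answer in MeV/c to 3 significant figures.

γ = 1/√(1 − 0.993²) = 8.4664
p = γβm₀c = 8.4664 × 0.993 × 3727 MeV/c = 31300 MeV/c

p ≈ 31300 MeV/c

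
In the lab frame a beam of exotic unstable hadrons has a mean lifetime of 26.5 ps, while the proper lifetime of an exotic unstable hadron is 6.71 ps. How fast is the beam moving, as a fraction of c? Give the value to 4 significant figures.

β ≈ 0.9674

γ = Δt/τ₀ = 26.5/6.71 = 3.94933
β = √(1 − 1/γ²) = √(1 − 1/3.94933²) = 0.9674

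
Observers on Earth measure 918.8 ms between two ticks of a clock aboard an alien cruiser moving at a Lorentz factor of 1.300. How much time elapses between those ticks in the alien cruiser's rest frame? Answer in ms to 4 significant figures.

τ₀ ≈ 706.8 ms

γ = 1.300 (given)
Proper time: τ₀ = Δt/γ = 918.8/1.300 = 706.8 ms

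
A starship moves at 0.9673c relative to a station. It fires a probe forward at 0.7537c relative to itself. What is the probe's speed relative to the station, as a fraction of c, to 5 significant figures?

u ≈ 0.99534c

Relativistic velocity addition: u = (u' + v)/(1 + u'v/c²)
= (0.7537 + 0.9673)/(1 + 0.7537×0.9673) = 1.7210/1.729054 = 0.99534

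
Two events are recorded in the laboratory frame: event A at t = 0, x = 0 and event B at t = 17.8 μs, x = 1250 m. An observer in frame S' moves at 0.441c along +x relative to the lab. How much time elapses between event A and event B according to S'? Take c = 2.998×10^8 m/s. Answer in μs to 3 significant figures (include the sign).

Δt' ≈ 17.8 μs

γ = 1/√(1 − 0.441²) = 1.1142
Δt' = γ(Δt − vΔx/c²) = 1.1142 × (17.8 μs − 0.441×1250 m / (2.998×10^8 m/s))
= 1.1142 × (15.961 μs) = 17.8 μs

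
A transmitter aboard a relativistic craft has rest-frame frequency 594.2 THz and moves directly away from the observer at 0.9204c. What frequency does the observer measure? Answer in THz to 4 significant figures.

Relativistic Doppler: f_obs = f_src √((1−β)/(1+β))
= 594.2 × √(0.0796000/1.92040) = 594.2 × 0.203592 = 121.0 THz

f_obs ≈ 121.0 THz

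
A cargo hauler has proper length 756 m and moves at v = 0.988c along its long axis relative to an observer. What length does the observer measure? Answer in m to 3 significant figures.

L ≈ 117 m

γ = 1/√(1 − 0.988²) = 6.4744
Length contraction: L = L₀/γ = 756/6.4744 = 117 m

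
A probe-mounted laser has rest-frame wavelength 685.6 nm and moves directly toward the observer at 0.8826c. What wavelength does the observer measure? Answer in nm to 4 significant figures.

Relativistic Doppler: λ_obs = λ_src √((1−β)/(1+β))
= 685.6 × √(0.117400/1.88260) = 685.6 × 0.249721 = 171.2 nm

λ_obs ≈ 171.2 nm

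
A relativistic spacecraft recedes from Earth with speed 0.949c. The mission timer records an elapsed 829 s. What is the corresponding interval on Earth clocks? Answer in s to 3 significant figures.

γ = 1/√(1 − 0.949²) = 3.1718
Time dilation: Δt = γτ₀ = 3.1718 × 829 s = 2630 s

Δt ≈ 2630 s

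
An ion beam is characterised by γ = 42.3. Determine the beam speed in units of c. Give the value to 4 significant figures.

β = √(1 − 1/γ²) = √(1 − 1/42.3²) = √(0.999441) = 0.9997

β ≈ 0.9997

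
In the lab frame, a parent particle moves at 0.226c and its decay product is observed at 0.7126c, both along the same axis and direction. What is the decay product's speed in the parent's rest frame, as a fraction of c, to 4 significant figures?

u' ≈ 0.5800c

Inverse velocity addition: u' = (u − v)/(1 − uv/c²)
= (0.7126 − 0.226)/(1 − 0.7126×0.226) = 0.4866/0.838952 = 0.5800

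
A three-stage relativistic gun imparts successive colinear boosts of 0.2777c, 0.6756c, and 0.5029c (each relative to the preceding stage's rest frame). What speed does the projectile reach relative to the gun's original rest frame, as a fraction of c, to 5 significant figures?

Compose boost 2: (0.6756 + 0.2777)/(1 + 0.6756×0.2777) = 0.95330/1.187614 = 0.8027018
Compose boost 3: (0.5029 + 0.8027018)/(1 + 0.5029×0.8027018) = 1.305602/1.403679 = 0.93013

u ≈ 0.93013c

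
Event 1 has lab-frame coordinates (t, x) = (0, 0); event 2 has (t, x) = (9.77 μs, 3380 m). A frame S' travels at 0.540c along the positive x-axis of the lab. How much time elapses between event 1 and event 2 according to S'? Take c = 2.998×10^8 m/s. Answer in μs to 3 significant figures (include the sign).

γ = 1/√(1 − 0.540²) = 1.1881
Δt' = γ(Δt − vΔx/c²) = 1.1881 × (9.77 μs − 0.540×3380 m / (2.998×10^8 m/s))
= 1.1881 × (3.6819 μs) = 4.37 μs

Δt' ≈ 4.37 μs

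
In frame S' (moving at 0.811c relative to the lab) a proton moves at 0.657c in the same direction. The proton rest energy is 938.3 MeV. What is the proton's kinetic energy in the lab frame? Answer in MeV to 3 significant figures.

K ≈ 2320 MeV

u_lab = (0.657 + 0.811)/(1 + 0.657×0.811) = 0.957708
γ = 1/√(1 − 0.957708²) = 3.4753
K = (γ − 1)m₀c² = (3.4753 − 1) × 938.3 = 2.4753 × 938.3 = 2320 MeV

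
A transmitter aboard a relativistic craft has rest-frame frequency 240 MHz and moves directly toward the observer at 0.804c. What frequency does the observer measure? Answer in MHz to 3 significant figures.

Relativistic Doppler: f_obs = f_src √((1+β)/(1−β))
= 240 × √(1.8040/0.19600) = 240 × 3.0338 = 728 MHz

f_obs ≈ 728 MHz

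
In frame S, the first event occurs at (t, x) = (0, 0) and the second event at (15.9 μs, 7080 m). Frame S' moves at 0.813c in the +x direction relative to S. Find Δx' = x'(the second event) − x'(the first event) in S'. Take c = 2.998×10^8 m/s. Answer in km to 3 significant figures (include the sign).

Δx' ≈ 5.50 km

γ = 1/√(1 − 0.813²) = 1.7174
Δx' = γ(Δx − vΔt) = 1.7174 × (7080 m − 0.813×(2.998×10^8 m/s)×15.9×10^-6 s)
= 1.7174 × (3204.6 m) = 5.50 km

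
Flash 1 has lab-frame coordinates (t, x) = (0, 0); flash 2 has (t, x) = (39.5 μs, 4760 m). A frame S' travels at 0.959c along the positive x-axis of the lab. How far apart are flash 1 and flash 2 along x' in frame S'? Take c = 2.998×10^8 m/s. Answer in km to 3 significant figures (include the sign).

Δx' ≈ -23.3 km

γ = 1/√(1 − 0.959²) = 3.5285
Δx' = γ(Δx − vΔt) = 3.5285 × (4760 m − 0.959×(2.998×10^8 m/s)×39.5×10^-6 s)
= 3.5285 × (-6596.6 m) = -23.3 km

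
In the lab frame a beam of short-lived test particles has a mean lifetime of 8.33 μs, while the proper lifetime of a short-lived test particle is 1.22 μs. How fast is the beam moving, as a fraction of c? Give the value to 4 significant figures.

β ≈ 0.9892

γ = Δt/τ₀ = 8.33/1.22 = 6.82787
β = √(1 − 1/γ²) = √(1 − 1/6.82787²) = 0.9892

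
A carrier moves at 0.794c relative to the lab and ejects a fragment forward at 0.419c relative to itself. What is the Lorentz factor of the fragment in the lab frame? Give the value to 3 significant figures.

u_lab = (0.419 + 0.794)/(1 + 0.419×0.794) = 1.213/1.33269 = 0.910192
γ = 1/√(1 − 0.910192²) = 2.41

γ ≈ 2.41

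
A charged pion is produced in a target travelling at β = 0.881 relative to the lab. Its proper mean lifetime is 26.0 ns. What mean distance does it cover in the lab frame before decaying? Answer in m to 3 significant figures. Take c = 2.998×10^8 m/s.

d ≈ 14.5 m

γ = 1/√(1 − 0.881²) = 2.1136
Dilated lifetime: Δt = γτ₀ = 2.1136 × 26.0 ns = 54.955 ns
d = vΔt = 0.881c × 54.955 ns = 2.6412×10^8 m/s × 5.4955×10^-8 s = 14.5 m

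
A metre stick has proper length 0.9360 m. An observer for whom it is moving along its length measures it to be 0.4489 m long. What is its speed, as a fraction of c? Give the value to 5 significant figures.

β ≈ 0.87749

γ = L₀/L = 0.9360/0.4489 = 2.085097
β = √(1 − 1/γ²) = 0.87749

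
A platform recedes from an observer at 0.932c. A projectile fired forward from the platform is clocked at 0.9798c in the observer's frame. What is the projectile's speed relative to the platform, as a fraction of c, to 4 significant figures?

Inverse velocity addition: u' = (u − v)/(1 − uv/c²)
= (0.9798 − 0.932)/(1 − 0.9798×0.932) = 0.04780/0.0868264 = 0.5505

u' ≈ 0.5505c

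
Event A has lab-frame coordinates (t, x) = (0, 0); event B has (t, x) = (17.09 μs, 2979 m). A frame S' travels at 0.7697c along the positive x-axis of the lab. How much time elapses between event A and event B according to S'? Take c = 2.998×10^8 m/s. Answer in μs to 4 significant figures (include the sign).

γ = 1/√(1 − 0.7697²) = 1.56640
Δt' = γ(Δt − vΔx/c²) = 1.56640 × (17.09 μs − 0.7697×2979 m / (2.998×10^8 m/s))
= 1.56640 × (9.44178 μs) = 14.79 μs

Δt' ≈ 14.79 μs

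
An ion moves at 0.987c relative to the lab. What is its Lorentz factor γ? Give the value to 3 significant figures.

γ ≈ 6.22

γ = 1/√(1 − β²) = 1/√(1 − 0.987²) = 1/√(0.025831) = 6.22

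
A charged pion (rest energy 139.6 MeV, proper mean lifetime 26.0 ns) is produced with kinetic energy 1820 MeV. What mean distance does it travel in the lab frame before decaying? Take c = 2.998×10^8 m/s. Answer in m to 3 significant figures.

d ≈ 109 m

γ = 1 + K/(m₀c²) = 1 + 1820/139.6 = 14.037
β = √(1 − 1/γ²) = 0.99746
Dilated lifetime: γτ₀ = 14.037 × 26.0 ns = 364.97 ns
d = βc·γτ₀ = 0.99746 × (2.998×10^8 m/s) × 3.6497×10^-7 s = 109 m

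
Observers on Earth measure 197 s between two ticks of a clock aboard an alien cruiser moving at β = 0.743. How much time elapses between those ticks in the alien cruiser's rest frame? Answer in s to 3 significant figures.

γ = 1/√(1 − 0.743²) = 1.4941
Proper time: τ₀ = Δt/γ = 197/1.4941 = 132 s

τ₀ ≈ 132 s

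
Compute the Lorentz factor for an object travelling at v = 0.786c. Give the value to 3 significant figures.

γ = 1/√(1 − β²) = 1/√(1 − 0.786²) = 1/√(0.38220) = 1.62

γ ≈ 1.62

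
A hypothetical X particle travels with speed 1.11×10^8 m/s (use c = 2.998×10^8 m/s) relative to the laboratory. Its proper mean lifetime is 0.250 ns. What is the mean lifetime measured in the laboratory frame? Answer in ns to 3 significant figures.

β = v/c = 1.11×10^8 / 2.998×10^8 = 0.37025
γ = 1/√(1 − 0.37025²) = 1.0765
Time dilation: Δt = γτ₀ = 1.0765 × 0.250 ns = 0.269 ns

Δt ≈ 0.269 ns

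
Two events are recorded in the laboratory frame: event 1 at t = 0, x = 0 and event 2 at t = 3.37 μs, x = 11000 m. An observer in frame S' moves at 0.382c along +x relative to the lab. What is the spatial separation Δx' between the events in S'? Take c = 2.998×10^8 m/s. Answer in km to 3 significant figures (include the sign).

γ = 1/√(1 − 0.382²) = 1.0821
Δx' = γ(Δx − vΔt) = 1.0821 × (11000 m − 0.382×(2.998×10^8 m/s)×3.37×10^-6 s)
= 1.0821 × (10614 m) = 11.5 km

Δx' ≈ 11.5 km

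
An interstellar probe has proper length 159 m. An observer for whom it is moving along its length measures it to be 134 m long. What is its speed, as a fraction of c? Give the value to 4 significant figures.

γ = L₀/L = 159/134 = 1.18657
β = √(1 − 1/γ²) = 0.5383

β ≈ 0.5383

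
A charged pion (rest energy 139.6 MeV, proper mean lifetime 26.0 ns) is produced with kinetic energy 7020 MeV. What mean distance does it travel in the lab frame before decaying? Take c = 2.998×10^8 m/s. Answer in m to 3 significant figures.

γ = 1 + K/(m₀c²) = 1 + 7020/139.6 = 51.287
β = √(1 − 1/γ²) = 0.99981
Dilated lifetime: γτ₀ = 51.287 × 26.0 ns = 1333.4 ns
d = βc·γτ₀ = 0.99981 × (2.998×10^8 m/s) × 1.3334×10^-6 s = 400 m

d ≈ 400 m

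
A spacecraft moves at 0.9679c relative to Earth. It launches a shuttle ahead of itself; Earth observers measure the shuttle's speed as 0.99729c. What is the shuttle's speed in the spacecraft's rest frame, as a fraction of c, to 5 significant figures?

Inverse velocity addition: u' = (u − v)/(1 − uv/c²)
= (0.99729 − 0.9679)/(1 − 0.99729×0.9679) = 0.029390/0.03472301 = 0.84641

u' ≈ 0.84641c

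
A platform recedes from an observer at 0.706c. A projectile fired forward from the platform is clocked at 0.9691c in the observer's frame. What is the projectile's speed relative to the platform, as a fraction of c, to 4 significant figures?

Inverse velocity addition: u' = (u − v)/(1 − uv/c²)
= (0.9691 − 0.706)/(1 − 0.9691×0.706) = 0.2631/0.315815 = 0.8331

u' ≈ 0.8331c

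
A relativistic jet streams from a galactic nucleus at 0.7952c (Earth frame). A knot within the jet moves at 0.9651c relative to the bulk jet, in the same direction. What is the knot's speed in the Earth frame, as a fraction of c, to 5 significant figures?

u ≈ 0.99596c

Relativistic velocity addition: u = (u' + v)/(1 + u'v/c²)
= (0.9651 + 0.7952)/(1 + 0.9651×0.7952) = 1.7603/1.767448 = 0.99596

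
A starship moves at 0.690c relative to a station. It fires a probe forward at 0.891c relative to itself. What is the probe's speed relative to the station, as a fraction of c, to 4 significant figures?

Relativistic velocity addition: u = (u' + v)/(1 + u'v/c²)
= (0.891 + 0.690)/(1 + 0.891×0.690) = 1.581/1.61479 = 0.9791

u ≈ 0.9791c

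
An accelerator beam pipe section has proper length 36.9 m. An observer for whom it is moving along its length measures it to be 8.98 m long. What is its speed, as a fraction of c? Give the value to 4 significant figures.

β ≈ 0.9699

γ = L₀/L = 36.9/8.98 = 4.10913
β = √(1 − 1/γ²) = 0.9699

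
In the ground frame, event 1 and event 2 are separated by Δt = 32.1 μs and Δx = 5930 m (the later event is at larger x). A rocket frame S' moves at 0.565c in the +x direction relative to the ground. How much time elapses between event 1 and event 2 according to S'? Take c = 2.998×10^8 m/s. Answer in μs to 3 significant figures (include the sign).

γ = 1/√(1 − 0.565²) = 1.2120
Δt' = γ(Δt − vΔx/c²) = 1.2120 × (32.1 μs − 0.565×5930 m / (2.998×10^8 m/s))
= 1.2120 × (20.924 μs) = 25.4 μs

Δt' ≈ 25.4 μs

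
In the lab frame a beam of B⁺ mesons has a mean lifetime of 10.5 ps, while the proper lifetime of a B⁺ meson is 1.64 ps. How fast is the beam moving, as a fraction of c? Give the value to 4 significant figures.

β ≈ 0.9877

γ = Δt/τ₀ = 10.5/1.64 = 6.40244
β = √(1 − 1/γ²) = √(1 − 1/6.40244²) = 0.9877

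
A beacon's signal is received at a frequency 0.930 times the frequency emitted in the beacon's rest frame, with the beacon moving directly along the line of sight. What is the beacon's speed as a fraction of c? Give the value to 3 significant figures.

β ≈ 0.0724

f_obs/f_src = √((1−β)/(1+β)) = 0.930  ⇒  (1−β)/(1+β) = 0.86490
β = |1 − D²|/(1 + D²) = |1 − 0.86490|/(1 + 0.86490) = 0.0724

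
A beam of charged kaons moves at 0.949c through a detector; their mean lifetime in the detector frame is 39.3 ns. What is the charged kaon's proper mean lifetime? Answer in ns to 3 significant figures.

τ₀ ≈ 12.4 ns

γ = 1/√(1 − 0.949²) = 3.1718
Proper time: τ₀ = Δt/γ = 39.3/3.1718 = 12.4 ns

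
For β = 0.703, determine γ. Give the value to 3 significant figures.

γ = 1/√(1 − β²) = 1/√(1 − 0.703²) = 1/√(0.50579) = 1.41

γ ≈ 1.41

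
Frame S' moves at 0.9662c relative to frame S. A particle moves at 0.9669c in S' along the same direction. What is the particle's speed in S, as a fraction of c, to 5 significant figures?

Relativistic velocity addition: u = (u' + v)/(1 + u'v/c²)
= (0.9669 + 0.9662)/(1 + 0.9669×0.9662) = 1.9331/1.934219 = 0.99942

u ≈ 0.99942c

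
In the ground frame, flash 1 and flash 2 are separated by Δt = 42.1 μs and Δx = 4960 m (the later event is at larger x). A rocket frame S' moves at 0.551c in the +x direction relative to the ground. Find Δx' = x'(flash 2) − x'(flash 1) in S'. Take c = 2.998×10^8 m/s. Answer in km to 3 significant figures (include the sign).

γ = 1/√(1 − 0.551²) = 1.1983
Δx' = γ(Δx − vΔt) = 1.1983 × (4960 m − 0.551×(2.998×10^8 m/s)×42.1×10^-6 s)
= 1.1983 × (-1994.5 m) = -2.39 km

Δx' ≈ -2.39 km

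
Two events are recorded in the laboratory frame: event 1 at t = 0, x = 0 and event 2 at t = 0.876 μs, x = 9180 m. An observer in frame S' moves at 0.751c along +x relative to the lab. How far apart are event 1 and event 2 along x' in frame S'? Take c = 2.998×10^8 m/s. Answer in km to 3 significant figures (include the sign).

γ = 1/√(1 − 0.751²) = 1.5145
Δx' = γ(Δx − vΔt) = 1.5145 × (9180 m − 0.751×(2.998×10^8 m/s)×0.876×10^-6 s)
= 1.5145 × (8982.8 m) = 13.6 km

Δx' ≈ 13.6 km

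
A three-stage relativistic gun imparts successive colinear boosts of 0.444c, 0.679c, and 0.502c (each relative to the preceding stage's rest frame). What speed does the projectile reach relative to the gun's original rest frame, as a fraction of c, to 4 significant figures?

u ≈ 0.9523c

Compose boost 2: (0.679 + 0.444)/(1 + 0.679×0.444) = 1.123/1.30148 = 0.862866
Compose boost 3: (0.502 + 0.862866)/(1 + 0.502×0.862866) = 1.36487/1.43316 = 0.9523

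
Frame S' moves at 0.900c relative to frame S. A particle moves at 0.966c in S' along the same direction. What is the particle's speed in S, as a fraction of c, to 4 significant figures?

Relativistic velocity addition: u = (u' + v)/(1 + u'v/c²)
= (0.966 + 0.900)/(1 + 0.966×0.900) = 1.866/1.86940 = 0.9982

u ≈ 0.9982c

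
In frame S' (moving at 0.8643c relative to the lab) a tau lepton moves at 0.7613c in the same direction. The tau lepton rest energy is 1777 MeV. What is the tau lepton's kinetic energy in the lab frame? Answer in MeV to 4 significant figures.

K ≈ 7257 MeV

u_lab = (0.7613 + 0.8643)/(1 + 0.7613×0.8643) = 0.9804634
γ = 1/√(1 − 0.9804634²) = 5.08384
K = (γ − 1)m₀c² = (5.08384 − 1) × 1777 = 4.08384 × 1777 = 7257 MeV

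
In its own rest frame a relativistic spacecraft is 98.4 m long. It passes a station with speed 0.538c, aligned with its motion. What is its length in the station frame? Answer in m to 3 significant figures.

γ = 1/√(1 − 0.538²) = 1.1863
Length contraction: L = L₀/γ = 98.4/1.1863 = 82.9 m

L ≈ 82.9 m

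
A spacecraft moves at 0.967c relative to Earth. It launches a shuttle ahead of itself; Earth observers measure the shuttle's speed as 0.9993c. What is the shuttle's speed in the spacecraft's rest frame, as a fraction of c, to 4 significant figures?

Inverse velocity addition: u' = (u − v)/(1 − uv/c²)
= (0.9993 − 0.967)/(1 − 0.9993×0.967) = 0.03230/0.0336769 = 0.9591

u' ≈ 0.9591c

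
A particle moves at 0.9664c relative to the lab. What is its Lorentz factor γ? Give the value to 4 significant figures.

γ = 1/√(1 − β²) = 1/√(1 − 0.9664²) = 1/√(0.0660710) = 3.890

γ ≈ 3.890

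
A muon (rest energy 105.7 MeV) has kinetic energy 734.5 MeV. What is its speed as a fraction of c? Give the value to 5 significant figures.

β ≈ 0.99206

γ = 1 + K/(m₀c²) = 1 + 734.5/105.7 = 7.948912
β = √(1 − 1/γ²) = 0.99206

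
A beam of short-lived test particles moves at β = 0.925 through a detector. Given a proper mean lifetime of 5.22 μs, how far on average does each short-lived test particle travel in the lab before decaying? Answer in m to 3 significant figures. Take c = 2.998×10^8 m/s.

γ = 1/√(1 − 0.925²) = 2.6318
Dilated lifetime: Δt = γτ₀ = 2.6318 × 5.22 μs = 13.738 μs
d = vΔt = 0.925c × 13.738 μs = 2.7732×10^8 m/s × 1.3738×10^-5 s = 3810 m

d ≈ 3810 m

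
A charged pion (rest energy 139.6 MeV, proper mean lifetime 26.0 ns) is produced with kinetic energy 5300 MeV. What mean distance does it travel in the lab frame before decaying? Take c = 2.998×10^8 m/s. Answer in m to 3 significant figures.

d ≈ 304 m

γ = 1 + K/(m₀c²) = 1 + 5300/139.6 = 38.966
β = √(1 − 1/γ²) = 0.99967
Dilated lifetime: γτ₀ = 38.966 × 26.0 ns = 1013.1 ns
d = βc·γτ₀ = 0.99967 × (2.998×10^8 m/s) × 1.0131×10^-6 s = 304 m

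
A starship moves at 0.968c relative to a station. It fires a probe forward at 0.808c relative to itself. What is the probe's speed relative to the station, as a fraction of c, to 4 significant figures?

Relativistic velocity addition: u = (u' + v)/(1 + u'v/c²)
= (0.808 + 0.968)/(1 + 0.808×0.968) = 1.776/1.78214 = 0.9966

u ≈ 0.9966c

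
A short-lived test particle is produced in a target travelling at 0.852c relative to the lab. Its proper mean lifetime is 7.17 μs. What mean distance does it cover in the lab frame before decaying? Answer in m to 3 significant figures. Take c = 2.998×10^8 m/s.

γ = 1/√(1 − 0.852²) = 1.9101
Dilated lifetime: Δt = γτ₀ = 1.9101 × 7.17 μs = 13.695 μs
d = vΔt = 0.852c × 13.695 μs = 2.5543×10^8 m/s × 1.3695×10^-5 s = 3500 m

d ≈ 3500 m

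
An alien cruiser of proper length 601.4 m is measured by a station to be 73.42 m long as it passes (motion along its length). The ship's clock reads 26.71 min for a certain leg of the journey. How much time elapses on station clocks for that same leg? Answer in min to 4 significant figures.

Length contraction ⇒ γ = L₀/L = 601.4/73.42 = 8.19123
Time dilation: Δt = γτ₀ = 8.19123 × 26.71 min = 218.8 min

Δt ≈ 218.8 min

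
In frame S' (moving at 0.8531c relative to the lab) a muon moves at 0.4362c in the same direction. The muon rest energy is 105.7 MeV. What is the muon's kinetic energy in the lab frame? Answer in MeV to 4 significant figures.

u_lab = (0.4362 + 0.8531)/(1 + 0.4362×0.8531) = 0.9396393
γ = 1/√(1 − 0.9396393²) = 2.92255
K = (γ − 1)m₀c² = (2.92255 − 1) × 105.7 = 1.92255 × 105.7 = 203.2 MeV

K ≈ 203.2 MeV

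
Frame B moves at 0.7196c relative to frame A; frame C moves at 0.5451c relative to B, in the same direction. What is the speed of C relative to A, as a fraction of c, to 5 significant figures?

Compose boost 2: (0.5451 + 0.7196)/(1 + 0.5451×0.7196) = 1.2647/1.392254 = 0.90838

u ≈ 0.90838c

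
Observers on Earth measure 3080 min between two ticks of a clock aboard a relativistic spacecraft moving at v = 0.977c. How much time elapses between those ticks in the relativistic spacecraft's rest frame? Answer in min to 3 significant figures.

γ = 1/√(1 − 0.977²) = 4.6896
Proper time: τ₀ = Δt/γ = 3080/4.6896 = 657 min

τ₀ ≈ 657 min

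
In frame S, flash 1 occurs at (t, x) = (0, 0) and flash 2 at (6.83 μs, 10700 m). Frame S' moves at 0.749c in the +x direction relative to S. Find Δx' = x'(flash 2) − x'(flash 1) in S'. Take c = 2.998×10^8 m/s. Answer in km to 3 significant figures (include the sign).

γ = 1/√(1 − 0.749²) = 1.5093
Δx' = γ(Δx − vΔt) = 1.5093 × (10700 m − 0.749×(2.998×10^8 m/s)×6.83×10^-6 s)
= 1.5093 × (9166.3 m) = 13.8 km

Δx' ≈ 13.8 km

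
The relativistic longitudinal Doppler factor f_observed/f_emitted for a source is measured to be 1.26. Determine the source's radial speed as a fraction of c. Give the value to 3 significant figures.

f_obs/f_src = √((1+β)/(1−β)) = 1.26  ⇒  (1+β)/(1−β) = 1.5876
β = |1 − D²|/(1 + D²) = |1 − 1.5876|/(1 + 1.5876) = 0.227

β ≈ 0.227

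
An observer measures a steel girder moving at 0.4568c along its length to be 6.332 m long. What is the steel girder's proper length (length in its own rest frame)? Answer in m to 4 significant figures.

L₀ ≈ 7.118 m

γ = 1/√(1 − 0.4568²) = 1.12414
L₀ = γL = 1.12414 × 6.332 = 7.118 m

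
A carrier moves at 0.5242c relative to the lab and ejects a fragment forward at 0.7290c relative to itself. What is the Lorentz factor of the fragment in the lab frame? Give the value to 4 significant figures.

u_lab = (0.7290 + 0.5242)/(1 + 0.7290×0.5242) = 1.2532/1.382142 = 0.9067087
γ = 1/√(1 − 0.9067087²) = 2.371

γ ≈ 2.371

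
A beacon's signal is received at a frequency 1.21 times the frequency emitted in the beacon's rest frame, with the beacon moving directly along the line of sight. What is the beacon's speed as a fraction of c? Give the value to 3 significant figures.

β ≈ 0.188

f_obs/f_src = √((1+β)/(1−β)) = 1.21  ⇒  (1+β)/(1−β) = 1.4641
β = |1 − D²|/(1 + D²) = |1 − 1.4641|/(1 + 1.4641) = 0.188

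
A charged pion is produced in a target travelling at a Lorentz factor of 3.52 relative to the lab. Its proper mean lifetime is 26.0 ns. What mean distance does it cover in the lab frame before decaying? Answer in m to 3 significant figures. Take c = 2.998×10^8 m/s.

β = √(1 − 1/γ²) = √(1 − 1/3.52²) = 0.95880
Dilated lifetime: Δt = γτ₀ = 3.52 × 26.0 ns = 91.520 ns
d = vΔt = 0.95880c × 91.520 ns = 2.8745×10^8 m/s × 9.1520×10^-8 s = 26.3 m

d ≈ 26.3 m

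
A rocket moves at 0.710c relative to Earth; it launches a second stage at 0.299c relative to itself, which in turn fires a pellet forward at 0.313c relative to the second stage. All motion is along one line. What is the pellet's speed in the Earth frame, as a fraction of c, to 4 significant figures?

u ≈ 0.9086c

Compose boost 2: (0.299 + 0.710)/(1 + 0.299×0.710) = 1.009/1.21229 = 0.832309
Compose boost 3: (0.313 + 0.832309)/(1 + 0.313×0.832309) = 1.14531/1.26051 = 0.9086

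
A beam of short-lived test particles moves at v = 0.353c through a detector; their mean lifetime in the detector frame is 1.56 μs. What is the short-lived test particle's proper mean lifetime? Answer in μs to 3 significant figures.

γ = 1/√(1 − 0.353²) = 1.0688
Proper time: τ₀ = Δt/γ = 1.56/1.0688 = 1.46 μs

τ₀ ≈ 1.46 μs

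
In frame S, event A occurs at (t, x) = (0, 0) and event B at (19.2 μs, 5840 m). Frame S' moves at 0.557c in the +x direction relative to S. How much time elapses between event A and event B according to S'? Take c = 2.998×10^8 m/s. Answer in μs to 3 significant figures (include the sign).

γ = 1/√(1 − 0.557²) = 1.2041
Δt' = γ(Δt − vΔx/c²) = 1.2041 × (19.2 μs − 0.557×5840 m / (2.998×10^8 m/s))
= 1.2041 × (8.3498 μs) = 10.1 μs

Δt' ≈ 10.1 μs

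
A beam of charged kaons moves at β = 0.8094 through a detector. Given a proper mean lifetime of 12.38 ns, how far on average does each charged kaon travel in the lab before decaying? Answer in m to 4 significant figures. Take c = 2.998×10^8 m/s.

d ≈ 5.115 m

γ = 1/√(1 − 0.8094²) = 1.70283
Dilated lifetime: Δt = γτ₀ = 1.70283 × 12.38 ns = 21.0810 ns
d = vΔt = 0.8094c × 21.0810 ns = 2.42658×10^8 m/s × 2.10810×10^-8 s = 5.115 m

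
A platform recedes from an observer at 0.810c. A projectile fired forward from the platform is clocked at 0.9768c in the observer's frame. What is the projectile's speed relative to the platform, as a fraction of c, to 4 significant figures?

Inverse velocity addition: u' = (u − v)/(1 − uv/c²)
= (0.9768 − 0.810)/(1 − 0.9768×0.810) = 0.1668/0.208792 = 0.7989

u' ≈ 0.7989c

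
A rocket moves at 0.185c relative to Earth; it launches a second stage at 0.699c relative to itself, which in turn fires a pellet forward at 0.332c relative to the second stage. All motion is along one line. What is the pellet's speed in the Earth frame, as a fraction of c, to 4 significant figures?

Compose boost 2: (0.699 + 0.185)/(1 + 0.699×0.185) = 0.8840/1.12932 = 0.782775
Compose boost 3: (0.332 + 0.782775)/(1 + 0.332×0.782775) = 1.11478/1.25988 = 0.8848

u ≈ 0.8848c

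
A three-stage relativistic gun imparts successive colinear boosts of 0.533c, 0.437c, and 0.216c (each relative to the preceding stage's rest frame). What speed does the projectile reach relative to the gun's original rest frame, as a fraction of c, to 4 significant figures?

u ≈ 0.8571c

Compose boost 2: (0.437 + 0.533)/(1 + 0.437×0.533) = 0.9700/1.23292 = 0.786750
Compose boost 3: (0.216 + 0.786750)/(1 + 0.216×0.786750) = 1.00275/1.16994 = 0.8571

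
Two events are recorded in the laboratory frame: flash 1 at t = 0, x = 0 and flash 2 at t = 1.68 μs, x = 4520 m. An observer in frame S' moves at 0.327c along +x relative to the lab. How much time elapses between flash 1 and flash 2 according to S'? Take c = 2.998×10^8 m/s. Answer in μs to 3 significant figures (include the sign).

Δt' ≈ -3.44 μs

γ = 1/√(1 − 0.327²) = 1.0582
Δt' = γ(Δt − vΔx/c²) = 1.0582 × (1.68 μs − 0.327×4520 m / (2.998×10^8 m/s))
= 1.0582 × (-3.2501 μs) = -3.44 μs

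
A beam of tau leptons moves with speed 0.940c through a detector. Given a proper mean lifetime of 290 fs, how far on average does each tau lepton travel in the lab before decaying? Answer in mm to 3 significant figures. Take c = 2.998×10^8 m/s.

γ = 1/√(1 − 0.940²) = 2.9311
Dilated lifetime: Δt = γτ₀ = 2.9311 × 290 fs = 850.01 fs
d = vΔt = 0.940c × 850.01 fs = 2.8181×10^8 m/s × 8.5001×10^-13 s = 0.240 mm

d ≈ 0.240 mm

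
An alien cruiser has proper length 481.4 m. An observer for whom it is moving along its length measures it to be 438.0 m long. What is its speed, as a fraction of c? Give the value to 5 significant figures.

β ≈ 0.41495

γ = L₀/L = 481.4/438.0 = 1.099087
β = √(1 − 1/γ²) = 0.41495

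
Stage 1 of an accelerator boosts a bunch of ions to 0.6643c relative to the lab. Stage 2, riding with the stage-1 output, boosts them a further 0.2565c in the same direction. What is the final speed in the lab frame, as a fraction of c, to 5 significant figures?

u ≈ 0.78674c

Compose boost 2: (0.2565 + 0.6643)/(1 + 0.2565×0.6643) = 0.92080/1.170393 = 0.78674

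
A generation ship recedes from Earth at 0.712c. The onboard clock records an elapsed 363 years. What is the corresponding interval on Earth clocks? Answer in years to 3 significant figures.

Δt ≈ 517 years

γ = 1/√(1 − 0.712²) = 1.4241
Time dilation: Δt = γτ₀ = 1.4241 × 363 years = 517 years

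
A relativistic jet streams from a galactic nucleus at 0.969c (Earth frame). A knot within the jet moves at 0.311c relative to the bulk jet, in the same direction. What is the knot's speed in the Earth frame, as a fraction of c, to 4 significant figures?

Relativistic velocity addition: u = (u' + v)/(1 + u'v/c²)
= (0.311 + 0.969)/(1 + 0.311×0.969) = 1.280/1.30136 = 0.9836

u ≈ 0.9836c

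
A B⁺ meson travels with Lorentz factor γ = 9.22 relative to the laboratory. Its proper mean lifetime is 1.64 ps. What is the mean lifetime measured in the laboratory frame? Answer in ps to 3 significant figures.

γ = 9.22 (given)
Time dilation: Δt = γτ₀ = 9.22 × 1.64 ps = 15.1 ps

Δt ≈ 15.1 ps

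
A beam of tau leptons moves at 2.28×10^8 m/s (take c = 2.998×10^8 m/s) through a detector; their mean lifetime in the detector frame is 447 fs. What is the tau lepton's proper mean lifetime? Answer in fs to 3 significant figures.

β = v/c = 2.28×10^8 / 2.998×10^8 = 0.76051
γ = 1/√(1 − 0.76051²) = 1.5400
Proper time: τ₀ = Δt/γ = 447/1.5400 = 290 fs

τ₀ ≈ 290 fs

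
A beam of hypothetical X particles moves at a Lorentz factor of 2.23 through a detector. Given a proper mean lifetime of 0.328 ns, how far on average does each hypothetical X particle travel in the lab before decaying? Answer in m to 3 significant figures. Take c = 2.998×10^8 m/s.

β = √(1 − 1/γ²) = √(1 − 1/2.23²) = 0.89382
Dilated lifetime: Δt = γτ₀ = 2.23 × 0.328 ns = 0.73144 ns
d = vΔt = 0.89382c × 0.73144 ns = 2.6797×10^8 m/s × 7.3144×10^-10 s = 0.196 m

d ≈ 0.196 m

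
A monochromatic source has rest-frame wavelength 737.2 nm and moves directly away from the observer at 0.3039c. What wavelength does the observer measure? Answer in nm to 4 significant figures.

Relativistic Doppler: λ_obs = λ_src √((1+β)/(1−β))
= 737.2 × √(1.30390/0.696100) = 737.2 × 1.36863 = 1009 nm

λ_obs ≈ 1009 nm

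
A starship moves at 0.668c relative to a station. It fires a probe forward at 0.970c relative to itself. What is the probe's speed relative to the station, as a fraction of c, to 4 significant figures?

Relativistic velocity addition: u = (u' + v)/(1 + u'v/c²)
= (0.970 + 0.668)/(1 + 0.970×0.668) = 1.638/1.64796 = 0.9940

u ≈ 0.9940c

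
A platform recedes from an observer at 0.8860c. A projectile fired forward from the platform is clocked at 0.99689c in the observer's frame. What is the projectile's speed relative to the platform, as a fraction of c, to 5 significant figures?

u' ≈ 0.94976c

Inverse velocity addition: u' = (u − v)/(1 − uv/c²)
= (0.99689 − 0.8860)/(1 − 0.99689×0.8860) = 0.11089/0.1167555 = 0.94976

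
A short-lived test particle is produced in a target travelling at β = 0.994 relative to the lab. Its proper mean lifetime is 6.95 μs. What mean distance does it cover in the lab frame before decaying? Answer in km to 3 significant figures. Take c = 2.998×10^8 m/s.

γ = 1/√(1 − 0.994²) = 9.1424
Dilated lifetime: Δt = γτ₀ = 9.1424 × 6.95 μs = 63.540 μs
d = vΔt = 0.994c × 63.540 μs = 2.9800×10^8 m/s × 6.3540×10^-5 s = 18.9 km

d ≈ 18.9 km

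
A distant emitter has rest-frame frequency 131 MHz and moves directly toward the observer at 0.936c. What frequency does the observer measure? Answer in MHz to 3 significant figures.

f_obs ≈ 721 MHz

Relativistic Doppler: f_obs = f_src √((1+β)/(1−β))
= 131 × √(1.9360/0.064000) = 131 × 5.5000 = 721 MHz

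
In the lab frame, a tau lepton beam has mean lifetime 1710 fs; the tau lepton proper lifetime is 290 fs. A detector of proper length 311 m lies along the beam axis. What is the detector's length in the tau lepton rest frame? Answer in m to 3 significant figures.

Time dilation ⇒ γ = Δt/τ₀ = 1710/290 = 5.8966
Length contraction: L = L₀/γ = 311/5.8966 = 52.7 m

L ≈ 52.7 m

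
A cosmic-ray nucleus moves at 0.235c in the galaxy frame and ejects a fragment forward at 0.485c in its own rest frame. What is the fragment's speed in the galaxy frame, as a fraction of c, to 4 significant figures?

u ≈ 0.6463c

Compose boost 2: (0.485 + 0.235)/(1 + 0.485×0.235) = 0.7200/1.11397 = 0.6463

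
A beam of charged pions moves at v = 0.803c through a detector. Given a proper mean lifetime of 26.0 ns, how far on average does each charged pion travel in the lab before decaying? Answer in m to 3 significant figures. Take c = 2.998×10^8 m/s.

γ = 1/√(1 − 0.803²) = 1.6779
Dilated lifetime: Δt = γτ₀ = 1.6779 × 26.0 ns = 43.626 ns
d = vΔt = 0.803c × 43.626 ns = 2.4074×10^8 m/s × 4.3626×10^-8 s = 10.5 m

d ≈ 10.5 m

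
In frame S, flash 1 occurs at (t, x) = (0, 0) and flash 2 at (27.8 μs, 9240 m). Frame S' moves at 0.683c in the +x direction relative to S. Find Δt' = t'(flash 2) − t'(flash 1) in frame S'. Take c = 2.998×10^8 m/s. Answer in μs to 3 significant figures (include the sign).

Δt' ≈ 9.24 μs

γ = 1/√(1 − 0.683²) = 1.3691
Δt' = γ(Δt − vΔx/c²) = 1.3691 × (27.8 μs − 0.683×9240 m / (2.998×10^8 m/s))
= 1.3691 × (6.7496 μs) = 9.24 μs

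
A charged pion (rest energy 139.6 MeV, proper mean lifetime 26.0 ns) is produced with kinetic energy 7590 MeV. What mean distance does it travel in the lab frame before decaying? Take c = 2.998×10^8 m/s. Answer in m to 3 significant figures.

d ≈ 432 m

γ = 1 + K/(m₀c²) = 1 + 7590/139.6 = 55.370
β = √(1 − 1/γ²) = 0.99984
Dilated lifetime: γτ₀ = 55.370 × 26.0 ns = 1439.6 ns
d = βc·γτ₀ = 0.99984 × (2.998×10^8 m/s) × 1.4396×10^-6 s = 432 m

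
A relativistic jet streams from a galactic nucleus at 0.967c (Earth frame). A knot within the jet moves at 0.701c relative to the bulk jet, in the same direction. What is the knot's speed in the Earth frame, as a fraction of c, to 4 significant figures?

Relativistic velocity addition: u = (u' + v)/(1 + u'v/c²)
= (0.701 + 0.967)/(1 + 0.701×0.967) = 1.668/1.67787 = 0.9941

u ≈ 0.9941c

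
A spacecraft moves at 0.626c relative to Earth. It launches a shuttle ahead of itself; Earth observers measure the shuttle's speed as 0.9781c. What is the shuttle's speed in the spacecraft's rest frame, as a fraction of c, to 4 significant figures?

Inverse velocity addition: u' = (u − v)/(1 − uv/c²)
= (0.9781 − 0.626)/(1 − 0.9781×0.626) = 0.3521/0.387709 = 0.9082

u' ≈ 0.9082c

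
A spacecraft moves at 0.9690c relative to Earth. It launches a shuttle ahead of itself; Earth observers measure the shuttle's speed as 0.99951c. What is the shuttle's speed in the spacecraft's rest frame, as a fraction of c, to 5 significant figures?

Inverse velocity addition: u' = (u − v)/(1 − uv/c²)
= (0.99951 − 0.9690)/(1 − 0.99951×0.9690) = 0.030510/0.03147481 = 0.96935

u' ≈ 0.96935c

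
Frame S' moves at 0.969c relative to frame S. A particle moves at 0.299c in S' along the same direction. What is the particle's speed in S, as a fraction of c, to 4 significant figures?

u ≈ 0.9832c

Relativistic velocity addition: u = (u' + v)/(1 + u'v/c²)
= (0.299 + 0.969)/(1 + 0.299×0.969) = 1.268/1.28973 = 0.9832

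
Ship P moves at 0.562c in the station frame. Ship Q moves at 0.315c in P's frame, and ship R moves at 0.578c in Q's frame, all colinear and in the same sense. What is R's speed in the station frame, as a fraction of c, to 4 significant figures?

u ≈ 0.9248c

Compose boost 2: (0.315 + 0.562)/(1 + 0.315×0.562) = 0.8770/1.17703 = 0.745096
Compose boost 3: (0.578 + 0.745096)/(1 + 0.578×0.745096) = 1.32310/1.43067 = 0.9248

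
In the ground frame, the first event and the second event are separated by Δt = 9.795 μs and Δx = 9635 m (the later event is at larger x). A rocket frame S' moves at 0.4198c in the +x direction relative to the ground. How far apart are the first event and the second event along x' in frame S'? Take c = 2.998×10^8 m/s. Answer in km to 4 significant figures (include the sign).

γ = 1/√(1 − 0.4198²) = 1.10179
Δx' = γ(Δx − vΔt) = 1.10179 × (9635 m − 0.4198×(2.998×10^8 m/s)×9.795×10^-6 s)
= 1.10179 × (8402.24 m) = 9.257 km

Δx' ≈ 9.257 km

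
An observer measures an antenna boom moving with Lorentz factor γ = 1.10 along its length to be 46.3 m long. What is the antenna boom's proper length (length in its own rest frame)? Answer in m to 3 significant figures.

L₀ ≈ 50.9 m

γ = 1.10 (given)
L₀ = γL = 1.10 × 46.3 = 50.9 m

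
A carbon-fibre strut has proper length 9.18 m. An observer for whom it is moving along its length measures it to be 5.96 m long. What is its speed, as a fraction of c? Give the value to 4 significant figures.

γ = L₀/L = 9.18/5.96 = 1.54027
β = √(1 − 1/γ²) = 0.7606

β ≈ 0.7606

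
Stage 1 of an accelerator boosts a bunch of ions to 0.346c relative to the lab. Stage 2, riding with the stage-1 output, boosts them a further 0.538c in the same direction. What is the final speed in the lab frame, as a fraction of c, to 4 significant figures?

Compose boost 2: (0.538 + 0.346)/(1 + 0.538×0.346) = 0.8840/1.18615 = 0.7453

u ≈ 0.7453c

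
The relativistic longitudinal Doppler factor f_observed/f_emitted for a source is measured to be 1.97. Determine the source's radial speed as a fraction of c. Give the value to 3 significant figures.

f_obs/f_src = √((1+β)/(1−β)) = 1.97  ⇒  (1+β)/(1−β) = 3.8809
β = |1 − D²|/(1 + D²) = |1 − 3.8809|/(1 + 3.8809) = 0.590

β ≈ 0.590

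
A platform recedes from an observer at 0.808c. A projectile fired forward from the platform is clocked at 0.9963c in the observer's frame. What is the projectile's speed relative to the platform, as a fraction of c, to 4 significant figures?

u' ≈ 0.9657c

Inverse velocity addition: u' = (u − v)/(1 − uv/c²)
= (0.9963 − 0.808)/(1 − 0.9963×0.808) = 0.1883/0.194990 = 0.9657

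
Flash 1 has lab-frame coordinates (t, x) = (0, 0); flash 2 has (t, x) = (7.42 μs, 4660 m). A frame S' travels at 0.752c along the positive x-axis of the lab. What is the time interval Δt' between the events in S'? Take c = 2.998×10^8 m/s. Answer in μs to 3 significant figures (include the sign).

γ = 1/√(1 − 0.752²) = 1.5171
Δt' = γ(Δt − vΔx/c²) = 1.5171 × (7.42 μs − 0.752×4660 m / (2.998×10^8 m/s))
= 1.5171 × (-4.2689 μs) = -6.48 μs

Δt' ≈ -6.48 μs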